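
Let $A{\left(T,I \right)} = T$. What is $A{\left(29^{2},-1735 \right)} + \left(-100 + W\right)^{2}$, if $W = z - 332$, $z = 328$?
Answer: $11657$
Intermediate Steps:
$W = -4$ ($W = 328 - 332 = -4$)
$A{\left(29^{2},-1735 \right)} + \left(-100 + W\right)^{2} = 29^{2} + \left(-100 - 4\right)^{2} = 841 + \left(-104\right)^{2} = 841 + 10816 = 11657$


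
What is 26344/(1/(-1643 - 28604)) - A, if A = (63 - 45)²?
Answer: -796827292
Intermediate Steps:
A = 324 (A = 18² = 324)
26344/(1/(-1643 - 28604)) - A = 26344/(1/(-1643 - 28604)) - 1*324 = 26344/(1/(-30247)) - 324 = 26344/(-1/30247) - 324 = 26344*(-30247) - 324 = -796826968 - 324 = -796827292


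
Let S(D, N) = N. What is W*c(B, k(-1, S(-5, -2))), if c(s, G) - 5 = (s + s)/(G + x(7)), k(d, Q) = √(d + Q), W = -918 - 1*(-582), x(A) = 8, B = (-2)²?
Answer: 336*(-5*√3 + 48*I)/(√3 - 8*I) ≈ -2001.0 + 69.489*I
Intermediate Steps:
B = 4
W = -336 (W = -918 + 582 = -336)
k(d, Q) = √(Q + d)
c(s, G) = 5 + 2*s/(8 + G) (c(s, G) = 5 + (s + s)/(G + 8) = 5 + (2*s)/(8 + G) = 5 + 2*s/(8 + G))
W*c(B, k(-1, S(-5, -2))) = -336*(40 + 2*4 + 5*√(-2 - 1))/(8 + √(-2 - 1)) = -336*(40 + 8 + 5*√(-3))/(8 + √(-3)) = -336*(40 + 8 + 5*(I*√3))/(8 + I*√3) = -336*(40 + 8 + 5*I*√3)/(8 + I*√3) = -336*(48 + 5*I*√3)/(8 + I*√3)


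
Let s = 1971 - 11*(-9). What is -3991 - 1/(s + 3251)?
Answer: -21236112/5321 ≈ -3991.0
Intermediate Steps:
s = 2070 (s = 1971 - 1*(-99) = 1971 + 99 = 2070)
-3991 - 1/(s + 3251) = -3991 - 1/(2070 + 3251) = -3991 - 1/5321 = -21236112/5321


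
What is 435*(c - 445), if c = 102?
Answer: -149205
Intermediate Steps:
435*(c - 445) = 435*(102 - 445) = 435*(-343) = -149205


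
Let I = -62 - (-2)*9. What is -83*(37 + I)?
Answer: 581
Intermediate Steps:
I = -44 (I = -62 - 1*(-18) = -62 + 18 = -44)
-83*(37 + I) = -83*(37 - 44) = -83*(-7) = 581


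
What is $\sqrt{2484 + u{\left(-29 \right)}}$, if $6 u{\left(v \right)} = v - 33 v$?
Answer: $\frac{2 \sqrt{5937}}{3} \approx 51.368$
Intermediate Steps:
$u{\left(v \right)} = - \frac{16 v}{3}$ ($u{\left(v \right)} = \frac{v - 33 v}{6} = \frac{\left(-32\right) v}{6} = - \frac{16 v}{3}$)
$\sqrt{2484 + u{\left(-29 \right)}} = \sqrt{2484 - - \frac{464}{3}} = \sqrt{2484 + \frac{464}{3}} = \sqrt{\frac{7916}{3}} = \frac{2 \sqrt{5937}}{3}$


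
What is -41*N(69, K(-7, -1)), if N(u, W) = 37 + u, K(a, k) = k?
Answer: -4346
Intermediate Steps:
-41*N(69, K(-7, -1)) = -41*(37 + 69) = -41*106 = -4346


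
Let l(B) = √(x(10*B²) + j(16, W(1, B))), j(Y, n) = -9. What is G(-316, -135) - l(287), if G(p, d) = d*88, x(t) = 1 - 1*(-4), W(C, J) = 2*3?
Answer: -11880 - 2*I ≈ -11880.0 - 2.0*I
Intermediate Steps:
W(C, J) = 6
x(t) = 5 (x(t) = 1 + 4 = 5)
G(p, d) = 88*d
l(B) = 2*I (l(B) = √(5 - 9) = √(-4) = 2*I)
G(-316, -135) - l(287) = 88*(-135) - 2*I = -11880 - 2*I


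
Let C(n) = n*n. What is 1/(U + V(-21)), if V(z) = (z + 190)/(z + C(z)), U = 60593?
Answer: 420/25449229 ≈ 1.6503e-5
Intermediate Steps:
C(n) = n²
V(z) = (190 + z)/(z + z²) (V(z) = (z + 190)/(z + z²) = (190 + z)/(z + z²))
1/(U + V(-21)) = 1/(60593 + (190 - 21)/((-21)*(1 - 21))) = 1/(60593 - 1/21*169/(-20)) = 1/(60593 - 1/21*(-1/20)*169) = 1/(60593 + 169/420) = 1/(25449229/420) = 420/25449229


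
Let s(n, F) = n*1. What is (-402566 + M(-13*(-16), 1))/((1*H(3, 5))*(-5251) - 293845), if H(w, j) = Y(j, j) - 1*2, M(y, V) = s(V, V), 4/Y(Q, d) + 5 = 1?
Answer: 402565/278092 ≈ 1.4476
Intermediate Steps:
s(n, F) = n
Y(Q, d) = -1 (Y(Q, d) = 4/(-5 + 1) = 4/(-4) = 4*(-1/4) = -1)
M(y, V) = V
H(w, j) = -3 (H(w, j) = -1 - 1*2 = -1 - 2 = -3)
(-402566 + M(-13*(-16), 1))/((1*H(3, 5))*(-5251) - 293845) = (-402566 + 1)/((1*(-3))*(-5251) - 293845) = -402565/(-3*(-5251) - 293845) = -402565/(15753 - 293845) = -402565/(-278092) = -402565*(-1/278092) = 402565/278092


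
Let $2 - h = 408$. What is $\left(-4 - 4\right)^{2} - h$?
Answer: $470$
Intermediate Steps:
$h = -406$ ($h = 2 - 408 = -406$)
$\left(-4 - 4\right)^{2} - h = \left(-4 - 4\right)^{2} - -406 = \left(-8\right)^{2} + 406 = 64 + 406 = 470$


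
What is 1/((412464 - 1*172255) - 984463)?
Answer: -1/744254 ≈ -1.3436e-6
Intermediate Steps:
1/((412464 - 1*172255) - 984463) = 1/((412464 - 172255) - 984463) = 1/(240209 - 984463) = 1/(-744254) = -1/744254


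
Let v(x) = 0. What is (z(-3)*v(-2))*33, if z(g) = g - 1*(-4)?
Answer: 0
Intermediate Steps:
z(g) = 4 + g (z(g) = g + 4 = 4 + g)
(z(-3)*v(-2))*33 = ((4 - 3)*0)*33 = (1*0)*33 = 0*33 = 0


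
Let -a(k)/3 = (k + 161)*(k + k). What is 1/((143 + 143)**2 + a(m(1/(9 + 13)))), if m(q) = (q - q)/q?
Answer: 1/81796 ≈ 1.2226e-5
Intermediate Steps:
m(q) = 0 (m(q) = 0/q = 0)
a(k) = -6*k*(161 + k) (a(k) = -3*(k + 161)*(k + k) = -3*(161 + k)*2*k = -6*k*(161 + k))
1/((143 + 143)**2 + a(m(1/(9 + 13)))) = 1/((143 + 143)**2 - 6*0*(161 + 0)) = 1/(286**2 - 6*0*161) = 1/(81796 + 0) = 1/81796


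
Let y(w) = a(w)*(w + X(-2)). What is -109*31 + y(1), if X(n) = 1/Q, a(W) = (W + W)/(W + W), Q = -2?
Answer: -6757/2 ≈ -3378.5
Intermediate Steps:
a(W) = 1 (a(W) = (2*W)/((2*W)) = (2*W)*(1/(2*W)) = 1)
X(n) = -1/2 (X(n) = 1/(-2) = -1/2)
y(w) = -1/2 + w (y(w) = 1*(w - 1/2) = 1*(-1/2 + w) = -1/2 + w)
-109*31 + y(1) = -109*31 + (-1/2 + 1) = -3379 + 1/2 = -6757/2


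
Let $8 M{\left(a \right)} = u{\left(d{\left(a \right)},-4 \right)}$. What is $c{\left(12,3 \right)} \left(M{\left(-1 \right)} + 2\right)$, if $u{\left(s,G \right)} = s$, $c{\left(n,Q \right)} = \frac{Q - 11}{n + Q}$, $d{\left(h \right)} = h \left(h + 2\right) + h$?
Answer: $- \frac{14}{15} \approx -0.93333$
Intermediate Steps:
$d{\left(h \right)} = h + h \left(2 + h\right)$ ($d{\left(h \right)} = h \left(2 + h\right) + h = h + h \left(2 + h\right)$)
$c{\left(n,Q \right)} = \frac{-11 + Q}{Q + n}$
$M{\left(a \right)} = \frac{a \left(3 + a\right)}{8}$
$c{\left(12,3 \right)} \left(M{\left(-1 \right)} + 2\right) = \frac{-11 + 3}{3 + 12} \left(\frac{1}{8} \left(-1\right) \left(3 - 1\right) + 2\right) = \frac{1}{15} \left(-8\right) \left(\frac{1}{8} \left(-1\right) 2 + 2\right) = \frac{1}{15} \left(-8\right) \left(- \frac{1}{4} + 2\right) = \left(- \frac{8}{15}\right) \frac{7}{4} = - \frac{14}{15}$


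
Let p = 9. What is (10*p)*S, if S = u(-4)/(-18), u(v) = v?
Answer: 20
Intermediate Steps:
S = 2/9 (S = -4/(-18) = -4*(-1/18) = 2/9 ≈ 0.22222)
(10*p)*S = (10*9)*(2/9) = 90*(2/9) = 20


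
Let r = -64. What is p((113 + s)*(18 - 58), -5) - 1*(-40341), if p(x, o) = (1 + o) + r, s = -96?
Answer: 40273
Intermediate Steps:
p(x, o) = -63 + o (p(x, o) = (1 + o) - 64 = -63 + o)
p((113 + s)*(18 - 58), -5) - 1*(-40341) = (-63 - 5) - 1*(-40341) = -68 + 40341 = 40273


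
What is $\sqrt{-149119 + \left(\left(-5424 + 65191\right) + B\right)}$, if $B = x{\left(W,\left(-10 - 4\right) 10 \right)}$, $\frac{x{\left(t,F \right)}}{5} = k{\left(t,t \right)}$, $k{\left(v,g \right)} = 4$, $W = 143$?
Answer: $2 i \sqrt{22333} \approx 298.88 i$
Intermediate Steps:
$x{\left(t,F \right)} = 20$ ($x{\left(t,F \right)} = 5 \cdot 4 = 20$)
$B = 20$
$\sqrt{-149119 + \left(\left(-5424 + 65191\right) + B\right)} = \sqrt{-149119 + \left(\left(-5424 + 65191\right) + 20\right)} = \sqrt{-149119 + \left(59767 + 20\right)} = \sqrt{-149119 + 59787} = \sqrt{-89332} = 2 i \sqrt{22333}$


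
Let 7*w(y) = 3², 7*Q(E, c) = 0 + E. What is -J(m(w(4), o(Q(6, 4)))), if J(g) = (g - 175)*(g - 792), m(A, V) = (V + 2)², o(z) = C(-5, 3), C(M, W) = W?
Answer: -115050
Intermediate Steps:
Q(E, c) = E/7 (Q(E, c) = (0 + E)/7 = E/7)
o(z) = 3
w(y) = 9/7 (w(y) = (⅐)*3² = (⅐)*9 = 9/7)
m(A, V) = (2 + V)²
J(g) = (-792 + g)*(-175 + g) (J(g) = (-175 + g)*(-792 + g) = (-792 + g)*(-175 + g))
-J(m(w(4), o(Q(6, 4)))) = -(138600 + ((2 + 3)²)² - 967*(2 + 3)²) = -(138600 + (5²)² - 967*5²) = -(138600 + 25² - 967*25) = -(138600 + 625 - 24175) = -1*115050 = -115050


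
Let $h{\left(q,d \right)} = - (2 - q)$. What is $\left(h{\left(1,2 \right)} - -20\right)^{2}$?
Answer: $361$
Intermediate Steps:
$h{\left(q,d \right)} = -2 + q$
$\left(h{\left(1,2 \right)} - -20\right)^{2} = \left(\left(-2 + 1\right) - -20\right)^{2} = \left(-1 + 20\right)^{2} = 19^{2} = 361$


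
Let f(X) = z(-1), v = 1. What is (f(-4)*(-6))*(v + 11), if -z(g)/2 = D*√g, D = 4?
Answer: 576*I ≈ 576.0*I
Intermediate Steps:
z(g) = -8*√g
f(X) = -8*I
(f(-4)*(-6))*(v + 11) = (-8*I*(-6))*(1 + 11) = (48*I)*12 = 576*I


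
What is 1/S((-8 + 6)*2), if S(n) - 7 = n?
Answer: ⅓ ≈ 0.33333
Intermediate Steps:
S(n) = 7 + n
1/S((-8 + 6)*2) = 1/(7 + (-8 + 6)*2) = 1/(7 - 2*2) = 1/(7 - 4) = 1/3 = ⅓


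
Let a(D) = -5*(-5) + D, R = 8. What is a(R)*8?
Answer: 264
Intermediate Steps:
a(D) = 25 + D
a(R)*8 = (25 + 8)*8 = 33*8 = 264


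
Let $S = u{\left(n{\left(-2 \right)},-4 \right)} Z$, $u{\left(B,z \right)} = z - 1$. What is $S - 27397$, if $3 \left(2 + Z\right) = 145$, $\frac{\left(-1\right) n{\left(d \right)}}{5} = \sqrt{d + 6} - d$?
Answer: $- \frac{82886}{3} \approx -27629.0$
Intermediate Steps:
$n{\left(d \right)} = - 5 \sqrt{6 + d} + 5 d$ ($n{\left(d \right)} = - 5 \left(\sqrt{d + 6} - d\right) = - 5 \left(\sqrt{6 + d} - d\right) = - 5 \sqrt{6 + d} + 5 d$)
$u{\left(B,z \right)} = -1 + z$ ($u{\left(B,z \right)} = z - 1 = -1 + z$)
$Z = \frac{139}{3}$ ($Z = -2 + \frac{1}{3} \cdot 145 = -2 + \frac{145}{3} = \frac{139}{3} \approx 46.333$)
$S = - \frac{695}{3}$ ($S = \left(-1 - 4\right) \frac{139}{3} = \left(-5\right) \frac{139}{3} = - \frac{695}{3} \approx -231.67$)
$S - 27397 = - \frac{695}{3} - 27397 = - \frac{82886}{3}$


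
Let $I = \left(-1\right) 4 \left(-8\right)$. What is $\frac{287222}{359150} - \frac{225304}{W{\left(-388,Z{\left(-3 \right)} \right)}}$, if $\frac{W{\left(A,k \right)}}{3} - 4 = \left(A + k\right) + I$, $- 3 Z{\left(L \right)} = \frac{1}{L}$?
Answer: $\frac{121831713437}{568714025} \approx 214.22$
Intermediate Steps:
$Z{\left(L \right)} = - \frac{1}{3 L}$
$I = 32$ ($I = \left(-4\right) \left(-8\right) = 32$)
$W{\left(A,k \right)} = 108 + 3 A + 3 k$ ($W{\left(A,k \right)} = 12 + 3 \left(\left(A + k\right) + 32\right) = 12 + 3 \left(32 + A + k\right) = 12 + \left(96 + 3 A + 3 k\right) = 108 + 3 A + 3 k$)
$\frac{287222}{359150} - \frac{225304}{W{\left(-388,Z{\left(-3 \right)} \right)}} = \frac{287222}{359150} - \frac{225304}{108 + 3 \left(-388\right) + 3 \left(- \frac{1}{3 \left(-3\right)}\right)} = 287222 \cdot \frac{1}{359150} - \frac{225304}{108 - 1164 + 3 \left(\left(- \frac{1}{3}\right) \left(- \frac{1}{3}\right)\right)} = \frac{143611}{179575} - \frac{225304}{108 - 1164 + 3 \cdot \frac{1}{9}} = \frac{143611}{179575} - \frac{225304}{108 - 1164 + \frac{1}{3}} = \frac{143611}{179575} - \frac{225304}{- \frac{3167}{3}} = \frac{143611}{179575} - - \frac{675912}{3167} = \frac{143611}{179575} + \frac{675912}{3167} = \frac{121831713437}{568714025}$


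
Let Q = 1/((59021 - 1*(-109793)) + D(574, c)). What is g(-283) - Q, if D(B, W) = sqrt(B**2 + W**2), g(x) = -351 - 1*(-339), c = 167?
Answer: -341973879586/28497809231 + sqrt(357365)/28497809231 ≈ -12.000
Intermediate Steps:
g(x) = -12 (g(x) = -351 + 339 = -12)
Q = 1/(168814 + sqrt(357365)) (Q = 1/((59021 - 1*(-109793)) + sqrt(574**2 + 167**2)) = 1/((59021 + 109793) + sqrt(329476 + 27889)) = 1/(168814 + sqrt(357365)) ≈ 5.9028e-6)
g(-283) - Q = -12 - (168814/28497809231 - sqrt(357365)/28497809231) = -12 + (-168814/28497809231 + sqrt(357365)/28497809231) = -341973879586/28497809231 + sqrt(357365)/28497809231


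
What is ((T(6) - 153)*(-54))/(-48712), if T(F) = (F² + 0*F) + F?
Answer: -2997/24356 ≈ -0.12305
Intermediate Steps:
T(F) = F + F² (T(F) = (F² + 0) + F = F² + F = F + F²)
((T(6) - 153)*(-54))/(-48712) = ((6*(1 + 6) - 153)*(-54))/(-48712) = ((6*7 - 153)*(-54))*(-1/48712) = ((42 - 153)*(-54))*(-1/48712) = -111*(-54)*(-1/48712) = 5994*(-1/48712) = -2997/24356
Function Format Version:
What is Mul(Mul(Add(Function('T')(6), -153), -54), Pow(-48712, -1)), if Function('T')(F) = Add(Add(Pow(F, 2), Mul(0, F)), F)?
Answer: Rational(-2997, 24356) ≈ -0.12305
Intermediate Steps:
Function('T')(F) = Add(F, Pow(F, 2)) (Function('T')(F) = Add(Add(Pow(F, 2), 0), F) = Add(Pow(F, 2), F) = Add(F, Pow(F, 2)))
Mul(Mul(Add(Function('T')(6), -153), -54), Pow(-48712, -1)) = Mul(Mul(Add(Mul(6, Add(1, 6)), -153), -54), Pow(-48712, -1)) = Mul(Mul(Add(Mul(6, 7), -153), -54), Rational(-1, 48712)) = Mul(Mul(Add(42, -153), -54), Rational(-1, 48712)) = Mul(Mul(-111, -54), Rational(-1, 48712)) = Mul(5994, Rational(-1, 48712)) = Rational(-2997, 24356)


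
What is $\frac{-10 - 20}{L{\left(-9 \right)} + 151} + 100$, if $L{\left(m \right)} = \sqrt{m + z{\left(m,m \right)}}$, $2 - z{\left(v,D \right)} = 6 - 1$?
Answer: $\frac{2276770}{22813} + \frac{60 i \sqrt{3}}{22813} \approx 99.801 + 0.0045554 i$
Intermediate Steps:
$z{\left(v,D \right)} = -3$ ($z{\left(v,D \right)} = 2 - \left(6 - 1\right) = 2 - 5 = -3$)
$L{\left(m \right)} = \sqrt{-3 + m}$ ($L{\left(m \right)} = \sqrt{m - 3} = \sqrt{-3 + m}$)
$\frac{-10 - 20}{L{\left(-9 \right)} + 151} + 100 = \frac{-10 - 20}{\sqrt{-3 - 9} + 151} + 100 = \frac{-10 - 20}{\sqrt{-12} + 151} + 100 = \frac{1}{2 i \sqrt{3} + 151} \left(-30\right) + 100 = \frac{1}{151 + 2 i \sqrt{3}} \left(-30\right) + 100 = - \frac{30}{151 + 2 i \sqrt{3}} + 100 = 100 - \frac{30}{151 + 2 i \sqrt{3}}$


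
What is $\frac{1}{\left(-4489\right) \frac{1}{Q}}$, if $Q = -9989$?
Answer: $\frac{9989}{4489} \approx 2.2252$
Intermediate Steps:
$\frac{1}{\left(-4489\right) \frac{1}{Q}} = \frac{1}{\left(-4489\right) \frac{1}{-9989}} = \frac{1}{\left(-4489\right) \left(- \frac{1}{9989}\right)} = \frac{1}{\frac{4489}{9989}} = \frac{9989}{4489}$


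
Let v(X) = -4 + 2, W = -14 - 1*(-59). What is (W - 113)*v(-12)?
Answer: 136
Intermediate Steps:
W = 45 (W = -14 + 59 = 45)
v(X) = -2
(W - 113)*v(-12) = (45 - 113)*(-2) = -68*(-2) = 136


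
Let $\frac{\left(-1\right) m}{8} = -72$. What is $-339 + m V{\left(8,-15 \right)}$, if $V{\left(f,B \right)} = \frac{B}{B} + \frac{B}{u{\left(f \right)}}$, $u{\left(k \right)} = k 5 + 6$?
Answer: $\frac{1131}{23} \approx 49.174$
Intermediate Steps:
$m = 576$ ($m = \left(-8\right) \left(-72\right) = 576$)
$u{\left(k \right)} = 6 + 5 k$ ($u{\left(k \right)} = 5 k + 6 = 6 + 5 k$)
$V{\left(f,B \right)} = 1 + \frac{B}{6 + 5 f}$ ($V{\left(f,B \right)} = \frac{B}{B} + \frac{B}{6 + 5 f} = 1 + \frac{B}{6 + 5 f}$)
$-339 + m V{\left(8,-15 \right)} = -339 + 576 \frac{6 - 15 + 5 \cdot 8}{6 + 5 \cdot 8} = -339 + 576 \frac{6 - 15 + 40}{6 + 40} = -339 + 576 \cdot \frac{1}{46} \cdot 31 = -339 + 576 \cdot \frac{31}{46} = -339 + \frac{8928}{23} = \frac{1131}{23}$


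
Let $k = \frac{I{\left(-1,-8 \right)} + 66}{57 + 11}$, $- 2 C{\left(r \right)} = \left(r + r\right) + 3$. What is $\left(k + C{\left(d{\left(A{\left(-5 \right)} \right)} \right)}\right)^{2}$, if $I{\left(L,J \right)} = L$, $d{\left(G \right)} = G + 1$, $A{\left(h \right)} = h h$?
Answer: $\frac{3258025}{4624} \approx 704.59$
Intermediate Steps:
$A{\left(h \right)} = h^{2}$
$d{\left(G \right)} = 1 + G$
$C{\left(r \right)} = - \frac{3}{2} - r$ ($C{\left(r \right)} = - \frac{\left(r + r\right) + 3}{2} = - \frac{2 r + 3}{2} = - \frac{3 + 2 r}{2} = - \frac{3}{2} - r$)
$k = \frac{65}{68}$ ($k = \frac{-1 + 66}{57 + 11} = \frac{65}{68} \approx 0.95588$)
$\left(k + C{\left(d{\left(A{\left(-5 \right)} \right)} \right)}\right)^{2} = \left(\frac{65}{68} - \frac{55}{2}\right)^{2} = \left(- \frac{1805}{68}\right)^{2} = \frac{3258025}{4624}$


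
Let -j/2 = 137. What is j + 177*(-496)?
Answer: -88066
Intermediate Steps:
j = -274 (j = -2*137 = -274)
j + 177*(-496) = -274 + 177*(-496) = -274 - 87792 = -88066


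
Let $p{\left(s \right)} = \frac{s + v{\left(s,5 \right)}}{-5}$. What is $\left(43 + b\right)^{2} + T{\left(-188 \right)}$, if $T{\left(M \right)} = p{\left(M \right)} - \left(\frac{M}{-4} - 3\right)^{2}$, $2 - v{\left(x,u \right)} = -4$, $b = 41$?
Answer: $\frac{25782}{5} \approx 5156.4$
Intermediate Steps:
$v{\left(x,u \right)} = 6$ ($v{\left(x,u \right)} = 2 - -4 = 2 + 4 = 6$)
$p{\left(s \right)} = - \frac{6}{5} - \frac{s}{5}$ ($p{\left(s \right)} = \frac{s + 6}{-5} = - \frac{6 + s}{5} = - \frac{6}{5} - \frac{s}{5}$)
$T{\left(M \right)} = - \frac{6}{5} - \left(-3 - \frac{M}{4}\right)^{2} - \frac{M}{5}$ ($T{\left(M \right)} = \left(- \frac{6}{5} - \frac{M}{5}\right) - \left(\frac{M}{-4} - 3\right)^{2} = \left(- \frac{6}{5} - \frac{M}{5}\right) - \left(M \left(- \frac{1}{4}\right) - 3\right)^{2} = \left(- \frac{6}{5} - \frac{M}{5}\right) - \left(- \frac{M}{4} - 3\right)^{2} = \left(- \frac{6}{5} - \frac{M}{5}\right) - \left(-3 - \frac{M}{4}\right)^{2} = - \frac{6}{5} - \left(-3 - \frac{M}{4}\right)^{2} - \frac{M}{5}$)
$\left(43 + b\right)^{2} + T{\left(-188 \right)} = \left(43 + 41\right)^{2} - \left(- \frac{1547}{5} + 2209\right) = 84^{2} - \frac{9498}{5} = 7056 - \frac{9498}{5} = \frac{25782}{5}$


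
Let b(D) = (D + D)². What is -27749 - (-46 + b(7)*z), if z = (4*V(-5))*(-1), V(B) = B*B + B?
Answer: -12023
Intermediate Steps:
b(D) = 4*D² (b(D) = (2*D)² = 4*D²)
V(B) = B + B² (V(B) = B² + B = B + B²)
z = -80 (z = (4*(-5*(1 - 5)))*(-1) = (4*(-5*(-4)))*(-1) = (4*20)*(-1) = 80*(-1) = -80)
-27749 - (-46 + b(7)*z) = -27749 - (-46 + (4*7²)*(-80)) = -27749 - (-46 + (4*49)*(-80)) = -27749 - (-46 + 196*(-80)) = -27749 - (-46 - 15680) = -27749 - 1*(-15726) = -27749 + 15726 = -12023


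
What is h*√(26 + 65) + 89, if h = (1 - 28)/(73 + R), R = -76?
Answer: 89 + 9*√91 ≈ 174.85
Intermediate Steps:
h = 9 (h = (1 - 28)/(73 - 76) = -27/(-3) = -27*(-⅓) = 9)
h*√(26 + 65) + 89 = 9*√(26 + 65) + 89 = 9*√91 + 89 = 89 + 9*√91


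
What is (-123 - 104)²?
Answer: 51529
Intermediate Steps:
(-123 - 104)² = (-227)² = 51529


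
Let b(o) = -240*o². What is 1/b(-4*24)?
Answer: -1/2211840 ≈ -4.5211e-7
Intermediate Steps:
1/b(-4*24) = 1/(-240*(-4*24)²) = 1/(-240*(-96)²) = 1/(-240*9216) = 1/(-2211840) = -1/2211840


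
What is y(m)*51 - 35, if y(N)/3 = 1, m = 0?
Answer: 118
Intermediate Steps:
y(N) = 3 (y(N) = 3*1 = 3)
y(m)*51 - 35 = 3*51 - 35 = 153 - 35 = 118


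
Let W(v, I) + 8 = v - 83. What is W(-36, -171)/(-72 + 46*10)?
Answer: -127/388 ≈ -0.32732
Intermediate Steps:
W(v, I) = -91 + v (W(v, I) = -8 + (v - 83) = -8 + (-83 + v) = -91 + v)
W(-36, -171)/(-72 + 46*10) = (-91 - 36)/(-72 + 46*10) = -127/(-72 + 460) = -127/388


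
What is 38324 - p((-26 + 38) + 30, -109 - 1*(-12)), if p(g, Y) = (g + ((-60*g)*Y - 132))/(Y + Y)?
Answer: 3839603/97 ≈ 39584.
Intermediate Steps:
p(g, Y) = (-132 + g - 60*Y*g)/(2*Y) (p(g, Y) = (g + (-60*Y*g - 132))/((2*Y)) = (g + (-132 - 60*Y*g))*(1/(2*Y)) = (-132 + g - 60*Y*g)*(1/(2*Y)) = (-132 + g - 60*Y*g)/(2*Y))
38324 - p((-26 + 38) + 30, -109 - 1*(-12)) = 38324 - (-132 + ((-26 + 38) + 30) - 60*(-109 - 1*(-12))*((-26 + 38) + 30))/(2*(-109 - 1*(-12))) = 38324 - (-132 + (12 + 30) - 60*(-109 + 12)*(12 + 30))/(2*(-109 + 12)) = 38324 - (-132 + 42 - 60*(-97)*42)/(2*(-97)) = 38324 - (-1)*(-132 + 42 + 244440)/(2*97) = 38324 - (-1)*244350/(2*97) = 38324 - 1*(-122175/97) = 38324 + 122175/97 = 3839603/97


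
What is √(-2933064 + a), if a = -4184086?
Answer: 5*I*√284686 ≈ 2667.8*I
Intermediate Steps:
√(-2933064 + a) = √(-2933064 - 4184086) = √(-7117150) = 5*I*√284686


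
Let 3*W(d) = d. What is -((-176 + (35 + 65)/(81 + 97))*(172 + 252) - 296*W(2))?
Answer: 19913696/267 ≈ 74583.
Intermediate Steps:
W(d) = d/3
-((-176 + (35 + 65)/(81 + 97))*(172 + 252) - 296*W(2)) = -((-176 + (35 + 65)/(81 + 97))*(172 + 252) - 296*2/3) = -((-176 + 100/178)*424 - 296*⅔) = -((-176 + 100*(1/178))*424 - 592/3) = -((-176 + 50/89)*424 - 592/3) = -(-15614/89*424 - 592/3) = -(-6620336/89 - 592/3) = -1*(-19913696/267) = 19913696/267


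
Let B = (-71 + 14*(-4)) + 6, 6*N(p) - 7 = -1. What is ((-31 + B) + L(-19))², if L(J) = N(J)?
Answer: 22801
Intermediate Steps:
N(p) = 1 (N(p) = 7/6 + (⅙)*(-1) = 7/6 - ⅙ = 1)
B = -121 (B = (-71 - 56) + 6 = -127 + 6 = -121)
L(J) = 1
((-31 + B) + L(-19))² = ((-31 - 121) + 1)² = (-152 + 1)² = (-151)² = 22801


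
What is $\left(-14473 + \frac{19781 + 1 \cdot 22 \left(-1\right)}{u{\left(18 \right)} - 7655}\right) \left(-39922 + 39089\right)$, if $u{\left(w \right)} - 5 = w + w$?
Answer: $\frac{91810911773}{7614} \approx 1.2058 \cdot 10^{7}$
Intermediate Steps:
$u{\left(w \right)} = 5 + 2 w$ ($u{\left(w \right)} = 5 + \left(w + w\right) = 5 + 2 w$)
$\left(-14473 + \frac{19781 + 1 \cdot 22 \left(-1\right)}{u{\left(18 \right)} - 7655}\right) \left(-39922 + 39089\right) = \left(-14473 + \frac{19781 + 1 \cdot 22 \left(-1\right)}{\left(5 + 2 \cdot 18\right) - 7655}\right) \left(-39922 + 39089\right) = \left(-14473 + \frac{19781 + 22 \left(-1\right)}{\left(5 + 36\right) - 7655}\right) \left(-833\right) = \left(-14473 + \frac{19781 - 22}{41 - 7655}\right) \left(-833\right) = \left(-14473 + \frac{19759}{-7614}\right) \left(-833\right) = \left(-14473 + 19759 \left(- \frac{1}{7614}\right)\right) \left(-833\right) = \left(-14473 - \frac{19759}{7614}\right) \left(-833\right) = \left(- \frac{110217181}{7614}\right) \left(-833\right) = \frac{91810911773}{7614}$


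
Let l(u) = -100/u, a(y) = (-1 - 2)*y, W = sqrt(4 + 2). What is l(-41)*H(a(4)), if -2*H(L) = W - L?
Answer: -600/41 - 50*sqrt(6)/41 ≈ -17.621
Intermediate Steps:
W = sqrt(6) ≈ 2.4495
a(y) = -3*y
H(L) = L/2 - sqrt(6)/2 (H(L) = -(sqrt(6) - L)/2 = L/2 - sqrt(6)/2)
l(-41)*H(a(4)) = (-100/(-41))*((-3*4)/2 - sqrt(6)/2) = (-100*(-1/41))*((1/2)*(-12) - sqrt(6)/2) = 100*(-6 - sqrt(6)/2)/41 = -600/41 - 50*sqrt(6)/41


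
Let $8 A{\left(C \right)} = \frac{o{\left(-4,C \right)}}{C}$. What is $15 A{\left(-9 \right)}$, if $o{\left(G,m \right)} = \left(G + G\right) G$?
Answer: $- \frac{20}{3} \approx -6.6667$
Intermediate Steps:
$o{\left(G,m \right)} = 2 G^{2}$ ($o{\left(G,m \right)} = 2 G G = 2 G^{2}$)
$A{\left(C \right)} = \frac{4}{C}$ ($A{\left(C \right)} = \frac{2 \left(-4\right)^{2} \frac{1}{C}}{8} = \frac{2 \cdot 16 \frac{1}{C}}{8} = \frac{32 \frac{1}{C}}{8} = \frac{4}{C}$)
$15 A{\left(-9 \right)} = 15 \frac{4}{-9} = 15 \cdot 4 \left(- \frac{1}{9}\right) = 15 \left(- \frac{4}{9}\right) = - \frac{20}{3}$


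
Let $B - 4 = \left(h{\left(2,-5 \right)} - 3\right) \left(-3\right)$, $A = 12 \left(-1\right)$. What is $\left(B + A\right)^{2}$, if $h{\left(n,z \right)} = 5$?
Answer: $196$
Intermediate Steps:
$A = -12$
$B = -2$ ($B = 4 + \left(5 - 3\right) \left(-3\right) = 4 + 2 \left(-3\right) = 4 - 6 = -2$)
$\left(B + A\right)^{2} = \left(-2 - 12\right)^{2} = \left(-14\right)^{2} = 196$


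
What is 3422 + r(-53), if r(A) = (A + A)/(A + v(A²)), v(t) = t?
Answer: 88971/26 ≈ 3422.0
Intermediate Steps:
r(A) = 2*A/(A + A²) (r(A) = (A + A)/(A + A²) = (2*A)/(A + A²) = 2*A/(A + A²))
3422 + r(-53) = 3422 + 2/(1 - 53) = 3422 + 2/(-52) = 3422 + 2*(-1/52) = 3422 - 1/26 = 88971/26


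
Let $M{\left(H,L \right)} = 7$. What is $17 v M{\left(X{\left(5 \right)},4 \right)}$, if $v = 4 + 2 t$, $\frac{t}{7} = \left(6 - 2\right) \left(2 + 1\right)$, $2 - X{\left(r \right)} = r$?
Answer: $20468$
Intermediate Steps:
$X{\left(r \right)} = 2 - r$
$t = 84$ ($t = 7 \left(6 - 2\right) \left(2 + 1\right) = 7 \cdot 4 \cdot 3 = 7 \cdot 12 = 84$)
$v = 172$ ($v = 4 + 2 \cdot 84 = 4 + 168 = 172$)
$17 v M{\left(X{\left(5 \right)},4 \right)} = 17 \cdot 172 \cdot 7 = 2924 \cdot 7 = 20468$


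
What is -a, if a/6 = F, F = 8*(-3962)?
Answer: 190176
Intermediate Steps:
F = -31696
a = -190176 (a = 6*(-31696) = -190176)
-a = -1*(-190176) = 190176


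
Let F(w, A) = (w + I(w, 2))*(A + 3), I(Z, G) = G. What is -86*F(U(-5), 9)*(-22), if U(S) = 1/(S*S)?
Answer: 1157904/25 ≈ 46316.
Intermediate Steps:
U(S) = S⁻²
F(w, A) = (2 + w)*(3 + A) (F(w, A) = (w + 2)*(A + 3) = (2 + w)*(3 + A))
-86*F(U(-5), 9)*(-22) = -86*(6 + 2*9 + 3/(-5)² + 9/(-5)²)*(-22) = -86*(6 + 18 + 3*(1/25) + 9*(1/25))*(-22) = -86*(6 + 18 + 3/25 + 9/25)*(-22) = -86*612/25*(-22) = -52632/25*(-22) = 1157904/25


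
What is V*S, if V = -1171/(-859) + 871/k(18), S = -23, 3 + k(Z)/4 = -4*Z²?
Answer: -122735521/4463364 ≈ -27.498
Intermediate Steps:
k(Z) = -12 - 16*Z² (k(Z) = -12 + 4*(-4*Z²) = -12 - 16*Z²)
V = 5336327/4463364 (V = -1171/(-859) + 871/(-12 - 16*18²) = -1171*(-1/859) + 871/(-12 - 16*324) = 1171/859 + 871/(-12 - 5184) = 1171/859 + 871/(-5196) = 1171/859 + 871*(-1/5196) = 1171/859 - 871/5196 = 5336327/4463364 ≈ 1.1956)
V*S = (5336327/4463364)*(-23) = -122735521/4463364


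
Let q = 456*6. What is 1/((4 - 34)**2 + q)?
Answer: 1/3636 ≈ 0.00027503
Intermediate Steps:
q = 2736
1/((4 - 34)**2 + q) = 1/((4 - 34)**2 + 2736) = 1/((-30)**2 + 2736) = 1/(900 + 2736) = 1/3636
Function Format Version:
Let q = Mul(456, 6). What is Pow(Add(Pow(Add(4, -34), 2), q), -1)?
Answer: Rational(1, 3636) ≈ 0.00027503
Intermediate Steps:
q = 2736
Pow(Add(Pow(Add(4, -34), 2), q), -1) = Pow(Add(Pow(Add(4, -34), 2), 2736), -1) = Pow(Add(Pow(-30, 2), 2736), -1) = Pow(Add(900, 2736), -1) = Pow(3636, -1) = Rational(1, 3636)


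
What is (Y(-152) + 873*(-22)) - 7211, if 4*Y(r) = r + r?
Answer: -26493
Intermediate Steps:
Y(r) = r/2 (Y(r) = (r + r)/4 = (2*r)/4 = r/2)
(Y(-152) + 873*(-22)) - 7211 = ((½)*(-152) + 873*(-22)) - 7211 = (-76 - 19206) - 7211 = -19282 - 7211 = -26493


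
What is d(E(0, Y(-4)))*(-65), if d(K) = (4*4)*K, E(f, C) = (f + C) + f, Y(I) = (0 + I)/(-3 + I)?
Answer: -4160/7 ≈ -594.29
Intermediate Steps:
Y(I) = I/(-3 + I)
E(f, C) = C + 2*f (E(f, C) = (C + f) + f = C + 2*f)
d(K) = 16*K
d(E(0, Y(-4)))*(-65) = (16*(-4/(-3 - 4) + 2*0))*(-65) = (16*(-4/(-7) + 0))*(-65) = (16*(-4*(-⅐) + 0))*(-65) = (16*(4/7 + 0))*(-65) = (16*(4/7))*(-65) = (64/7)*(-65) = -4160/7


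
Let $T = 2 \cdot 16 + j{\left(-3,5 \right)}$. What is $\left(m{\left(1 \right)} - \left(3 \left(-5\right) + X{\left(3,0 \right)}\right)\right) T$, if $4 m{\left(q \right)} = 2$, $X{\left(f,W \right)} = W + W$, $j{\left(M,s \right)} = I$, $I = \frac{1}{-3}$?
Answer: $\frac{2945}{6} \approx 490.83$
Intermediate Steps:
$I = - \frac{1}{3} \approx -0.33333$
$j{\left(M,s \right)} = - \frac{1}{3}$
$X{\left(f,W \right)} = 2 W$
$m{\left(q \right)} = \frac{1}{2}$ ($m{\left(q \right)} = \frac{1}{4} \cdot 2 = \frac{1}{2}$)
$T = \frac{95}{3}$ ($T = 2 \cdot 16 - \frac{1}{3} = 32 - \frac{1}{3} = \frac{95}{3} \approx 31.667$)
$\left(m{\left(1 \right)} - \left(3 \left(-5\right) + X{\left(3,0 \right)}\right)\right) T = \left(\frac{1}{2} - \left(3 \left(-5\right) + 2 \cdot 0\right)\right) \frac{95}{3} = \left(\frac{1}{2} - \left(-15 + 0\right)\right) \frac{95}{3} = \left(\frac{1}{2} - -15\right) \frac{95}{3} = \left(\frac{1}{2} + 15\right) \frac{95}{3} = \frac{31}{2} \cdot \frac{95}{3} = \frac{2945}{6}$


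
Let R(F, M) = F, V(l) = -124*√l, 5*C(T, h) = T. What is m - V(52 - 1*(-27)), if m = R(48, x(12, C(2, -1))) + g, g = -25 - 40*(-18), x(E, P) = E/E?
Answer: 743 + 124*√79 ≈ 1845.1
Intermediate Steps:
C(T, h) = T/5
x(E, P) = 1
g = 695 (g = -25 + 720 = 695)
m = 743 (m = 48 + 695 = 743)
m - V(52 - 1*(-27)) = 743 - (-124)*√(52 - 1*(-27)) = 743 - (-124)*√(52 + 27) = 743 - (-124)*√79 = 743 + 124*√79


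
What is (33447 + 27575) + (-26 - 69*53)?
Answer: 57339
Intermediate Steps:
(33447 + 27575) + (-26 - 69*53) = 61022 + (-26 - 3657) = 61022 - 3683 = 57339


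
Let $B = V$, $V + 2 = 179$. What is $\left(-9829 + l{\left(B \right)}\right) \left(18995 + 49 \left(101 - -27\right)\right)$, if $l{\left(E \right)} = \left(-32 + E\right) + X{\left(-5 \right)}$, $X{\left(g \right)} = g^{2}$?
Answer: $-244053953$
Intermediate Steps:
$V = 177$ ($V = -2 + 179 = 177$)
$B = 177$
$l{\left(E \right)} = -7 + E$ ($l{\left(E \right)} = \left(-32 + E\right) + \left(-5\right)^{2} = \left(-32 + E\right) + 25 = -7 + E$)
$\left(-9829 + l{\left(B \right)}\right) \left(18995 + 49 \left(101 - -27\right)\right) = \left(-9829 + \left(-7 + 177\right)\right) \left(18995 + 49 \left(101 - -27\right)\right) = \left(-9829 + 170\right) \left(18995 + 49 \left(101 + \left(-1 + 28\right)\right)\right) = - 9659 \left(18995 + 49 \left(101 + 27\right)\right) = - 9659 \left(18995 + 49 \cdot 128\right) = - 9659 \left(18995 + 6272\right) = \left(-9659\right) 25267 = -244053953$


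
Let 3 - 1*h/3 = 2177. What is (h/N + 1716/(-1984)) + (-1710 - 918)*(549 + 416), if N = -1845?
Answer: -773586726331/305040 ≈ -2.5360e+6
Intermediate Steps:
h = -6522 (h = 9 - 3*2177 = 9 - 6531 = -6522)
(h/N + 1716/(-1984)) + (-1710 - 918)*(549 + 416) = (-6522/(-1845) + 1716/(-1984)) + (-1710 - 918)*(549 + 416) = (-6522*(-1/1845) + 1716*(-1/1984)) - 2628*965 = (2174/615 - 429/496) - 2536020 = 814469/305040 - 2536020 = -773586726331/305040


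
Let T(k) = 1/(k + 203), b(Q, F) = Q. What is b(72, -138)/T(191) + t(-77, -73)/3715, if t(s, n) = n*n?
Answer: 105392449/3715 ≈ 28369.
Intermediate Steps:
t(s, n) = n**2
T(k) = 1/(203 + k)
b(72, -138)/T(191) + t(-77, -73)/3715 = 72/(1/(203 + 191)) + (-73)**2/3715 = 72/(1/394) + 5329*(1/3715) = 72/(1/394) + 5329/3715 = 72*394 + 5329/3715 = 28368 + 5329/3715 = 105392449/3715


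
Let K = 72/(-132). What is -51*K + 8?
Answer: 394/11 ≈ 35.818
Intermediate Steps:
K = -6/11 (K = 72*(-1/132) = -6/11 ≈ -0.54545)
-51*K + 8 = -51*(-6/11) + 8 = 306/11 + 8 = 394/11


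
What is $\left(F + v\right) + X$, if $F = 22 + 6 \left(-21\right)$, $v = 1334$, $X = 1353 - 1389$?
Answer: $1194$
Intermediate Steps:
$X = -36$
$F = -104$ ($F = 22 - 126 = -104$)
$\left(F + v\right) + X = \left(-104 + 1334\right) - 36 = 1230 - 36 = 1194$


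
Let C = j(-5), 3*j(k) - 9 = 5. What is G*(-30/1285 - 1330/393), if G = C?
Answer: -4818352/303003 ≈ -15.902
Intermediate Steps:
j(k) = 14/3 (j(k) = 3 + (1/3)*5 = 3 + 5/3 = 14/3)
C = 14/3 ≈ 4.6667
G = 14/3 ≈ 4.6667
G*(-30/1285 - 1330/393) = 14*(-30/1285 - 1330/393)/3 = 14*(-30*1/1285 - 1330*1/393)/3 = 14*(-6/257 - 1330/393)/3 = (14/3)*(-344168/101001) = -4818352/303003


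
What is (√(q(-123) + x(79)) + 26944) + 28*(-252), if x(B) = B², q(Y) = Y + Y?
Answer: 19888 + √5995 ≈ 19965.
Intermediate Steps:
q(Y) = 2*Y
(√(q(-123) + x(79)) + 26944) + 28*(-252) = (√(2*(-123) + 79²) + 26944) + 28*(-252) = (√(-246 + 6241) + 26944) - 7056 = (√5995 + 26944) - 7056 = (26944 + √5995) - 7056 = 19888 + √5995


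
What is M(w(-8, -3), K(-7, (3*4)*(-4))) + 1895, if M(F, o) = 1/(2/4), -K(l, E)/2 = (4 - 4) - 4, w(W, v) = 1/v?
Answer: 1897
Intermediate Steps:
K(l, E) = 8 (K(l, E) = -2*((4 - 4) - 4) = -2*(0 - 4) = -2*(-4) = 8)
M(F, o) = 2 (M(F, o) = 1/(2*(¼)) = 1/(½) = 2)
M(w(-8, -3), K(-7, (3*4)*(-4))) + 1895 = 2 + 1895 = 1897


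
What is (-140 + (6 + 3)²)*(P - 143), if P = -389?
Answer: 31388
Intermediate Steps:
(-140 + (6 + 3)²)*(P - 143) = (-140 + (6 + 3)²)*(-389 - 143) = (-140 + 9²)*(-532) = (-140 + 81)*(-532) = -59*(-532) = 31388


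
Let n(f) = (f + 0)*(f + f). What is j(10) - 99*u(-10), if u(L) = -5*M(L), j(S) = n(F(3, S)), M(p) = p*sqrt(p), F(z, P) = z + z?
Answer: 72 - 4950*I*sqrt(10) ≈ 72.0 - 15653.0*I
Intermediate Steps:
F(z, P) = 2*z
n(f) = 2*f**2 (n(f) = f*(2*f) = 2*f**2)
M(p) = p**(3/2)
j(S) = 72 (j(S) = 2*(2*3)**2 = 2*6**2 = 2*36 = 72)
u(L) = -5*L**(3/2)
j(10) - 99*u(-10) = 72 - (-495)*(-10)**(3/2) = 72 - (-495)*(-10*I*sqrt(10)) = 72 - 4950*I*sqrt(10)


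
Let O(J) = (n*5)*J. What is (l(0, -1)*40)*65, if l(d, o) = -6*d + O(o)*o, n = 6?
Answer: 78000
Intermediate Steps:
O(J) = 30*J (O(J) = (6*5)*J = 30*J)
l(d, o) = -6*d + 30*o**2 (l(d, o) = -6*d + (30*o)*o = -6*d + 30*o**2)
(l(0, -1)*40)*65 = ((-6*0 + 30*(-1)**2)*40)*65 = ((0 + 30*1)*40)*65 = ((0 + 30)*40)*65 = (30*40)*65 = 1200*65 = 78000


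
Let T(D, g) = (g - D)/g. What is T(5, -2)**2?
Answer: 49/4 ≈ 12.250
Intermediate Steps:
T(D, g) = (g - D)/g
T(5, -2)**2 = ((-2 - 1*5)/(-2))**2 = (-(-2 - 5)/2)**2 = (-1/2*(-7))**2 = (7/2)**2 = 49/4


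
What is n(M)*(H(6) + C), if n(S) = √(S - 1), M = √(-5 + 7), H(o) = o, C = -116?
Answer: -110*√(-1 + √2) ≈ -70.795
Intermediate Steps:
M = √2 ≈ 1.4142
n(S) = √(-1 + S)
n(M)*(H(6) + C) = √(-1 + √2)*(6 - 116) = √(-1 + √2)*(-110) = -110*√(-1 + √2)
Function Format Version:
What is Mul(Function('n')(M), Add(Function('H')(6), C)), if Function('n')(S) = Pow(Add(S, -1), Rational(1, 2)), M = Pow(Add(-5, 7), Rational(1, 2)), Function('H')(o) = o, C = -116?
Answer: Mul(-110, Pow(Add(-1, Pow(2, Rational(1, 2))), Rational(1, 2))) ≈ -70.795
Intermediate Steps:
M = Pow(2, Rational(1, 2)) ≈ 1.4142
Function('n')(S) = Pow(Add(-1, S), Rational(1, 2))
Mul(Function('n')(M), Add(Function('H')(6), C)) = Mul(Pow(Add(-1, Pow(2, Rational(1, 2))), Rational(1, 2)), Add(6, -116)) = Mul(Pow(Add(-1, Pow(2, Rational(1, 2))), Rational(1, 2)), -110) = Mul(-110, Pow(Add(-1, Pow(2, Rational(1, 2))), Rational(1, 2)))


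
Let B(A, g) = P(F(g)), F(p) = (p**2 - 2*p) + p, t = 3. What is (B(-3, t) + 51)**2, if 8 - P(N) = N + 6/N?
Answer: 2704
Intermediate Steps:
F(p) = p**2 - p
P(N) = 8 - N - 6/N (P(N) = 8 - (N + 6/N) = 8 + (-N - 6/N) = 8 - N - 6/N)
B(A, g) = 8 - g*(-1 + g) - 6/(g*(-1 + g)) (B(A, g) = 8 - g*(-1 + g) - 6*1/(g*(-1 + g)) = 8 - g*(-1 + g) - 6/(g*(-1 + g)))
(B(-3, t) + 51)**2 = ((-6 + 3*(-1 + 3)*(8 - 1*3*(-1 + 3)))/(3*(-1 + 3)) + 51)**2 = ((1/3)*(-6 + 3*2*(8 - 1*3*2))/2 + 51)**2 = ((1/3)*(1/2)*(-6 + 3*2*(8 - 6)) + 51)**2 = ((1/3)*(1/2)*(-6 + 3*2*2) + 51)**2 = ((1/3)*(1/2)*(-6 + 12) + 51)**2 = ((1/3)*(1/2)*6 + 51)**2 = (1 + 51)**2 = 52**2 = 2704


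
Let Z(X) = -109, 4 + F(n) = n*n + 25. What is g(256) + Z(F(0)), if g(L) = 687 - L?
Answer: 322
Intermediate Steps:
F(n) = 21 + n² (F(n) = -4 + (n*n + 25) = -4 + (n² + 25) = -4 + (25 + n²) = 21 + n²)
g(256) + Z(F(0)) = (687 - 1*256) - 109 = (687 - 256) - 109 = 431 - 109 = 322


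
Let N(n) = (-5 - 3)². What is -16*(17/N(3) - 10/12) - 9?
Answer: 1/12 ≈ 0.083333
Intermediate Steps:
N(n) = 64 (N(n) = (-8)² = 64)
-16*(17/N(3) - 10/12) - 9 = -16*(17/64 - 10/12) - 9 = -16*(17*(1/64) - 10*1/12) - 9 = -16*(17/64 - ⅚) - 9 = -16*(-109/192) - 9 = 109/12 - 9 = 1/12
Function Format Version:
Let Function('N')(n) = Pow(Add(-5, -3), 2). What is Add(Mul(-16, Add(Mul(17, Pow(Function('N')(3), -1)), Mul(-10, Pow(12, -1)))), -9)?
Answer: Rational(1, 12) ≈ 0.083333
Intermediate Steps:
Function('N')(n) = 64 (Function('N')(n) = Pow(-8, 2) = 64)
Add(Mul(-16, Add(Mul(17, Pow(Function('N')(3), -1)), Mul(-10, Pow(12, -1)))), -9) = Add(Mul(-16, Add(Mul(17, Pow(64, -1)), Mul(-10, Pow(12, -1)))), -9) = Add(Mul(-16, Add(Mul(17, Rational(1, 64)), Mul(-10, Rational(1, 12)))), -9) = Add(Mul(-16, Add(Rational(17, 64), Rational(-5, 6))), -9) = Add(Mul(-16, Rational(-109, 192)), -9) = Add(Rational(109, 12), -9) = Rational(1, 12)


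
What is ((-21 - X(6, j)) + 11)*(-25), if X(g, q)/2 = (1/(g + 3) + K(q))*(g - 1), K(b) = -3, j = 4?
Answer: -4250/9 ≈ -472.22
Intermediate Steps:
X(g, q) = 2*(-1 + g)*(-3 + 1/(3 + g)) (X(g, q) = 2*((1/(g + 3) - 3)*(g - 1)) = 2*((1/(3 + g) - 3)*(-1 + g)) = 2*((-3 + 1/(3 + g))*(-1 + g)) = 2*((-1 + g)*(-3 + 1/(3 + g))) = 2*(-1 + g)*(-3 + 1/(3 + g)))
((-21 - X(6, j)) + 11)*(-25) = ((-21 - 2*(8 - 5*6 - 3*6**2)/(3 + 6)) + 11)*(-25) = ((-21 - 2*(8 - 30 - 3*36)/9) + 11)*(-25) = ((-21 - 2*(8 - 30 - 108)/9) + 11)*(-25) = ((-21 - 2*(-130)/9) + 11)*(-25) = ((-21 - 1*(-260/9)) + 11)*(-25) = ((-21 + 260/9) + 11)*(-25) = (71/9 + 11)*(-25) = (170/9)*(-25) = -4250/9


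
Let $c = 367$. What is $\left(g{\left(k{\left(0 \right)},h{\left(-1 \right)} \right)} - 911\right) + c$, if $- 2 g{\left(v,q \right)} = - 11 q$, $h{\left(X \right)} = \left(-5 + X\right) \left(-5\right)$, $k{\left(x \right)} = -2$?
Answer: $-379$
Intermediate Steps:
$h{\left(X \right)} = 25 - 5 X$
$g{\left(v,q \right)} = \frac{11 q}{2}$ ($g{\left(v,q \right)} = - \frac{\left(-11\right) q}{2} = \frac{11 q}{2}$)
$\left(g{\left(k{\left(0 \right)},h{\left(-1 \right)} \right)} - 911\right) + c = \left(\frac{11 \left(25 - -5\right)}{2} - 911\right) + 367 = \left(\frac{11 \left(25 + 5\right)}{2} - 911\right) + 367 = \left(\frac{11}{2} \cdot 30 - 911\right) + 367 = \left(165 - 911\right) + 367 = -746 + 367 = -379$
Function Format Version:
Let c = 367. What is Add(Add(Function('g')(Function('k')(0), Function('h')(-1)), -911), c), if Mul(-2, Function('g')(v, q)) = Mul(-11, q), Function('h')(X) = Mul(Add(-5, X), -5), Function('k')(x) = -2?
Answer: -379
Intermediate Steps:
Function('h')(X) = Add(25, Mul(-5, X))
Function('g')(v, q) = Mul(Rational(11, 2), q) (Function('g')(v, q) = Mul(Rational(-1, 2), Mul(-11, q)) = Mul(Rational(11, 2), q))
Add(Add(Function('g')(Function('k')(0), Function('h')(-1)), -911), c) = Add(Add(Mul(Rational(11, 2), Add(25, Mul(-5, -1))), -911), 367) = Add(Add(Mul(Rational(11, 2), Add(25, 5)), -911), 367) = Add(Add(Mul(Rational(11, 2), 30), -911), 367) = Add(Add(165, -911), 367) = Add(-746, 367) = -379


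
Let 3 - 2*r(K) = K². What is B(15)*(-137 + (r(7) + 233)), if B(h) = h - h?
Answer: 0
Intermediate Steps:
r(K) = 3/2 - K²/2
B(h) = 0
B(15)*(-137 + (r(7) + 233)) = 0*(-137 + ((3/2 - ½*7²) + 233)) = 0*(-137 + ((3/2 - ½*49) + 233)) = 0*(-137 + ((3/2 - 49/2) + 233)) = 0*(-137 + (-23 + 233)) = 0*(-137 + 210) = 0*73 = 0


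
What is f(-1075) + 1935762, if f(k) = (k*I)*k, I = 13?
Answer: 16958887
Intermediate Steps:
f(k) = 13*k² (f(k) = (k*13)*k = (13*k)*k = 13*k²)
f(-1075) + 1935762 = 13*(-1075)² + 1935762 = 13*1155625 + 1935762 = 15023125 + 1935762 = 16958887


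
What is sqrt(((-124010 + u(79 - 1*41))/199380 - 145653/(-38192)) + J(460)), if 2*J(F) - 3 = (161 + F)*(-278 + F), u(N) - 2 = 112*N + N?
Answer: sqrt(12800803603179595852695)/475920060 ≈ 237.73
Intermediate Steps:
u(N) = 2 + 113*N (u(N) = 2 + (112*N + N) = 2 + 113*N)
J(F) = 3/2 + (-278 + F)*(161 + F)/2 (J(F) = 3/2 + ((161 + F)*(-278 + F))/2 = 3/2 + ((-278 + F)*(161 + F))/2 = 3/2 + (-278 + F)*(161 + F)/2)
sqrt(((-124010 + u(79 - 1*41))/199380 - 145653/(-38192)) + J(460)) = sqrt(((-124010 + (2 + 113*(79 - 1*41)))/199380 - 145653/(-38192)) + (-44755/2 + (1/2)*460**2 - 117/2*460)) = sqrt(((-124010 + (2 + 113*(79 - 41)))*(1/199380) - 145653*(-1/38192)) + (-44755/2 + (1/2)*211600 - 26910)) = sqrt(((-124010 + (2 + 113*38))*(1/199380) + 145653/38192) + (-44755/2 + 105800 - 26910)) = sqrt(((-124010 + (2 + 4294))*(1/199380) + 145653/38192) + 113025/2) = sqrt(((-124010 + 4296)*(1/199380) + 145653/38192) + 113025/2) = sqrt((-119714*1/199380 + 145653/38192) + 113025/2) = sqrt((-59857/99690 + 145653/38192) + 113025/2) = sqrt(6117044513/1903680240 + 113025/2) = sqrt(107587846607513/1903680240) = sqrt(12800803603179595852695)/475920060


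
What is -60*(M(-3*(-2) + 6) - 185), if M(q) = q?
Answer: 10380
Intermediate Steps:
-60*(M(-3*(-2) + 6) - 185) = -60*((-3*(-2) + 6) - 185) = -60*((6 + 6) - 185) = -60*(12 - 185) = -60*(-173) = 10380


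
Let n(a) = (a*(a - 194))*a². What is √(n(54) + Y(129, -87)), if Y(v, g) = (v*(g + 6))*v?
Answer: 27*I*√32089 ≈ 4836.6*I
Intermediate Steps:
Y(v, g) = v²*(6 + g) (Y(v, g) = (v*(6 + g))*v = v²*(6 + g))
n(a) = a³*(-194 + a) (n(a) = (a*(-194 + a))*a² = a³*(-194 + a))
√(n(54) + Y(129, -87)) = √(54³*(-194 + 54) + 129²*(6 - 87)) = √(157464*(-140) + 16641*(-81)) = √(-22044960 - 1347921) = √(-23392881) = 27*I*√32089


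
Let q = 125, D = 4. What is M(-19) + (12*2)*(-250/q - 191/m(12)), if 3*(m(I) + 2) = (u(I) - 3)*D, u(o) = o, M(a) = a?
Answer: -2627/5 ≈ -525.40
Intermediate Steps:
m(I) = -6 + 4*I/3 (m(I) = -2 + ((I - 3)*4)/3 = -2 + ((-3 + I)*4)/3 = -2 + (-12 + 4*I)/3 = -2 + (-4 + 4*I/3) = -6 + 4*I/3)
M(-19) + (12*2)*(-250/q - 191/m(12)) = -19 + (12*2)*(-250/125 - 191/(-6 + (4/3)*12)) = -19 + 24*(-250*1/125 - 191/(-6 + 16)) = -19 + 24*(-2 - 191/10) = -19 + 24*(-211/10) = -19 - 2532/5 = -2627/5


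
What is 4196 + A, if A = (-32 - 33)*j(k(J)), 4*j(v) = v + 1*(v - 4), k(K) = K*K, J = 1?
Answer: 8457/2 ≈ 4228.5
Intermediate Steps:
k(K) = K**2
j(v) = -1 + v/2 (j(v) = (v + 1*(v - 4))/4 = (v + 1*(-4 + v))/4 = (v + (-4 + v))/4 = (-4 + 2*v)/4 = -1 + v/2)
A = 65/2 (A = (-32 - 33)*(-1 + (1/2)*1**2) = -65*(-1 + (1/2)*1) = -65*(-1 + 1/2) = -65*(-1/2) = 65/2 ≈ 32.500)
4196 + A = 4196 + 65/2 = 8457/2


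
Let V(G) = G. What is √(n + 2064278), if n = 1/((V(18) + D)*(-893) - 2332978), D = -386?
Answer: √921455844312928166/668118 ≈ 1436.8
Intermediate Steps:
n = -1/2004354 (n = 1/((18 - 386)*(-893) - 2332978) = 1/(-368*(-893) - 2332978) = 1/(328624 - 2332978) = 1/(-2004354) = -1/2004354 ≈ -4.9891e-7)
√(n + 2064278) = √(-1/2004354 + 2064278) = √(4137543866411/2004354) = √921455844312928166/668118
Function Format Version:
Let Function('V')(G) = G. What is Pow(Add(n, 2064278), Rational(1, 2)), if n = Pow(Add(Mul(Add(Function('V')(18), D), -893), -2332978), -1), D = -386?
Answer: Mul(Rational(1, 668118), Pow(921455844312928166, Rational(1, 2))) ≈ 1436.8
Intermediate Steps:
n = Rational(-1, 2004354) (n = Pow(Add(Mul(Add(18, -386), -893), -2332978), -1) = Pow(Add(Mul(-368, -893), -2332978), -1) = Pow(Add(328624, -2332978), -1) = Pow(-2004354, -1) = Rational(-1, 2004354) ≈ -4.9891e-7)
Pow(Add(n, 2064278), Rational(1, 2)) = Pow(Add(Rational(-1, 2004354), 2064278), Rational(1, 2)) = Pow(Rational(4137543866411, 2004354), Rational(1, 2)) = Mul(Rational(1, 668118), Pow(921455844312928166, Rational(1, 2)))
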